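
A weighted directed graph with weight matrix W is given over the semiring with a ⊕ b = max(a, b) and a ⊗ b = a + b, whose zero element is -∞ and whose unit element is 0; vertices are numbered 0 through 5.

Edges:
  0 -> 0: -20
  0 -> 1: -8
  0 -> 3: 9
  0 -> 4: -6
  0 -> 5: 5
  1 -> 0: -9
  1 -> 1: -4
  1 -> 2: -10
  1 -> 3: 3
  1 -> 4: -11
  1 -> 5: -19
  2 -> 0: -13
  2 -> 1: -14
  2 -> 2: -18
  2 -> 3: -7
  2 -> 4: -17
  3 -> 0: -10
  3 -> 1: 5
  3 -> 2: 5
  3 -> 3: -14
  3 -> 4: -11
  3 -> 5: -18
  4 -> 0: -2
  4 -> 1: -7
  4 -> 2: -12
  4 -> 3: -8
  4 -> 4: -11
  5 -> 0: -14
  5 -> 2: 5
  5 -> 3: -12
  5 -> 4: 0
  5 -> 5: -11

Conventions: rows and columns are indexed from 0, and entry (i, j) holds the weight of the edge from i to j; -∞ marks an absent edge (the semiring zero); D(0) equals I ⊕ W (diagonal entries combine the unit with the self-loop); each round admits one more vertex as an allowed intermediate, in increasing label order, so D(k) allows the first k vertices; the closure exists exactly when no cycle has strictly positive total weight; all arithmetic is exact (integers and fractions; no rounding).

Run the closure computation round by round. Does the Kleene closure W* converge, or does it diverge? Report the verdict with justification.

D(0):
  [0, -8, -∞, 9, -6, 5]
  [-9, 0, -10, 3, -11, -19]
  [-13, -14, 0, -7, -17, -∞]
  [-10, 5, 5, 0, -11, -18]
  [-2, -7, -12, -8, 0, -∞]
  [-14, -∞, 5, -12, 0, 0]
D(1):
  [0, -8, -∞, 9, -6, 5]
  [-9, 0, -10, 3, -11, -4]
  [-13, -14, 0, -4, -17, -8]
  [-10, 5, 5, 0, -11, -5]
  [-2, -7, -12, 7, 0, 3]
  [-14, -22, 5, -5, 0, 0]
Detection: at round 2, diagonal entry (3, 3) turns strictly positive.
Key observation: the cycle 3->1->0->3 has total weight 5 + (-9) + 9, which is strictly positive.
Answer: DIVERGES — positive cycle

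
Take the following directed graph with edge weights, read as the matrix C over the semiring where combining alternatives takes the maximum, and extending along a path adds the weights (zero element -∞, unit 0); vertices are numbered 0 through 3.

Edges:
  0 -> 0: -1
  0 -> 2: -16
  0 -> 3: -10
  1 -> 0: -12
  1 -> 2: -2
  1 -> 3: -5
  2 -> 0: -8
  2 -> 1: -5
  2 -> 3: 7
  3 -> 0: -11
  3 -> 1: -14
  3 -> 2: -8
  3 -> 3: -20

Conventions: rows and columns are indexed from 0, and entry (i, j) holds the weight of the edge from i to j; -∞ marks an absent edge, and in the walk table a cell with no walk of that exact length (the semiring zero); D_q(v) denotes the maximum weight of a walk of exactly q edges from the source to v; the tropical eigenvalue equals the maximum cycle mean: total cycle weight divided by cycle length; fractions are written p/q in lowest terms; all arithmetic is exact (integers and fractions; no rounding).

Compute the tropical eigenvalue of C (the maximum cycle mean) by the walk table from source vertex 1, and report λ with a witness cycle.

q=0: [-∞, 0, -∞, -∞]
q=1: [-12, -∞, -2, -5]
q=2: [-10, -7, -13, 5]
q=3: [-6, -9, -3, -6]
q=4: [-7, -8, -11, 4]
Optimal cycle mean attained by: cycle 2->3->2, total 7 + (-8), length 2.
Answer: λ = -1/2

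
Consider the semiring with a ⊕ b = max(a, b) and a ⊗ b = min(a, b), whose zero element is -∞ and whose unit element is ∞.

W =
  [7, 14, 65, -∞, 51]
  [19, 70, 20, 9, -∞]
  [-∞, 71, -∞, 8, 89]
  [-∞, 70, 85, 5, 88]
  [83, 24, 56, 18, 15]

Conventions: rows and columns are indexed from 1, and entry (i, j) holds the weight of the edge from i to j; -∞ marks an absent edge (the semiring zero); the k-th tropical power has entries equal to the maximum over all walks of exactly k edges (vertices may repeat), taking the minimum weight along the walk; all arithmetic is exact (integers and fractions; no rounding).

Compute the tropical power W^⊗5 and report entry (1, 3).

W^⊗2:
  [51, 65, 51, 18, 65]
  [19, 70, 20, 9, 20]
  [83, 70, 56, 18, 15]
  [83, 71, 56, 18, 85]
  [19, 56, 65, 15, 56]
W^⊗3:
  [65, 65, 56, 18, 51]
  [20, 70, 20, 18, 20]
  [19, 70, 65, 15, 56]
  [83, 70, 65, 18, 56]
  [56, 65, 56, 18, 65]
W^⊗4:
  [51, 65, 65, 18, 56]
  [20, 70, 20, 18, 20]
  [56, 70, 56, 18, 65]
  [56, 70, 65, 18, 65]
  [65, 65, 56, 18, 56]
W^⊗5:
  [56, 65, 56, 18, 65]
  [20, 70, 20, 18, 20]
  [65, 70, 56, 18, 56]
  [65, 70, 56, 18, 65]
  [56, 65, 65, 18, 56]
Key observation: the optimum is the walk 1->3->5->3->5->3, with weight 65 min 89 min 56 min 89 min 56 = 56.
Optimal value attained by: walk 1->3->5->3->5->3.
Answer: (W^⊗5)[1][3] = 56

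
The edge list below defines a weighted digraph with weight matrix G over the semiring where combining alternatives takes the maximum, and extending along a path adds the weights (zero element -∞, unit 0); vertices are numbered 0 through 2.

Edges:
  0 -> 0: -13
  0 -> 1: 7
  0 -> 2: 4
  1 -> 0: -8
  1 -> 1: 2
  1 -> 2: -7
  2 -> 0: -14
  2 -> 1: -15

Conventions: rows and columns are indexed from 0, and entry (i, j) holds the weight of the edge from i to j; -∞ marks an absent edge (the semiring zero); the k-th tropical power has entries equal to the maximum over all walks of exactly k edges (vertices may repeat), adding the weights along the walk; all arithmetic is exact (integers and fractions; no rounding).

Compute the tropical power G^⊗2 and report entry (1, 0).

G^⊗2:
  [-1, 9, 0]
  [-6, 4, -4]
  [-23, -7, -10]
Key observation: the optimum is the walk 1->1->0, with weight 2 + (-8) = -6.
Optimal value attained by: walk 1->1->0.
Answer: (G^⊗2)[1][0] = -6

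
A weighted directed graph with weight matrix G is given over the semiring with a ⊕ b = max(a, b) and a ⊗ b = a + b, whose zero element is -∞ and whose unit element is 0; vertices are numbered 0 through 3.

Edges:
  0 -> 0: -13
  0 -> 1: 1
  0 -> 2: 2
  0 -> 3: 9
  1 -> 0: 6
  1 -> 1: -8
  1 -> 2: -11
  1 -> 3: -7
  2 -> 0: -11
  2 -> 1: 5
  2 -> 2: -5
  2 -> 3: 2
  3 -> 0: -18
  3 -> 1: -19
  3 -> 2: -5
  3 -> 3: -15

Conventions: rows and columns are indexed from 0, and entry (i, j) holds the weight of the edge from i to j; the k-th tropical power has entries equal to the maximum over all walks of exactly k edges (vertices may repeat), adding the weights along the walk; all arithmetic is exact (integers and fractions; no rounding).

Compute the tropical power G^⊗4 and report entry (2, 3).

G^⊗2:
  [7, 7, 4, 4]
  [-2, 7, 8, 15]
  [11, 0, -3, -2]
  [-13, 0, -10, -3]
G^⊗3:
  [13, 9, 9, 16]
  [13, 13, 10, 10]
  [6, 12, 13, 20]
  [6, -5, -8, -4]
G^⊗4:
  [15, 14, 15, 22]
  [19, 15, 15, 22]
  [18, 18, 15, 15]
  [1, 7, 8, 15]
Key observation: the optimum is the walk 2->1->0->2->3, with weight 5 + 6 + 2 + 2 = 15.
Optimal value attained by: walk 2->1->0->2->3.
Answer: (G^⊗4)[2][3] = 15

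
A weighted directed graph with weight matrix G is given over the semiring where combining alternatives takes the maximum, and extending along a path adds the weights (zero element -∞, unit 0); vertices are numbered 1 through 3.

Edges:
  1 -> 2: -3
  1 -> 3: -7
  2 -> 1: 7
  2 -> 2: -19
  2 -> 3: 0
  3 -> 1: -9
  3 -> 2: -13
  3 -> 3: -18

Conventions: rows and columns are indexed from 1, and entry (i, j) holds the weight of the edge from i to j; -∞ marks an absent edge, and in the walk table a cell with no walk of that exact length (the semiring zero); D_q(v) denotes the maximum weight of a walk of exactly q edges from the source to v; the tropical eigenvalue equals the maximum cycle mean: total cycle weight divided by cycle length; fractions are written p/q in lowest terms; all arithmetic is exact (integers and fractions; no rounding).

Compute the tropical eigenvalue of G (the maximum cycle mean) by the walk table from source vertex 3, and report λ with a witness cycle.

q=0: [-∞, -∞, 0]
q=1: [-9, -13, -18]
q=2: [-6, -12, -13]
q=3: [-5, -9, -12]
Optimal cycle mean attained by: cycle 1->2->1, total (-3) + 7, length 2.
Answer: λ = 2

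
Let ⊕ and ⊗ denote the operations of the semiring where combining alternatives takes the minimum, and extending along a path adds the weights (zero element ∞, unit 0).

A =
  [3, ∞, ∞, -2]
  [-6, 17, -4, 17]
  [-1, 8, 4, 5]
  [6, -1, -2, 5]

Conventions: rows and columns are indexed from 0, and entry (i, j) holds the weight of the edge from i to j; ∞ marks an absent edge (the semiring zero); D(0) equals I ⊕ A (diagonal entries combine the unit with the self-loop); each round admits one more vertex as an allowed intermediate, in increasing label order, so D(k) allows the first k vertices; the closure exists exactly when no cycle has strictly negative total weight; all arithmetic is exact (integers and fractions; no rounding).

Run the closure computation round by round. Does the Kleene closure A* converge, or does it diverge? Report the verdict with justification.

D(0):
  [0, ∞, ∞, -2]
  [-6, 0, -4, 17]
  [-1, 8, 0, 5]
  [6, -1, -2, 0]
D(1):
  [0, ∞, ∞, -2]
  [-6, 0, -4, -8]
  [-1, 8, 0, -3]
  [6, -1, -2, 0]
Detection: at round 2, diagonal entry (3, 3) turns strictly negative.
Key observation: the cycle 3->1->0->3 has total weight (-1) + (-6) + (-2), which is strictly negative.
Answer: DIVERGES — negative cycle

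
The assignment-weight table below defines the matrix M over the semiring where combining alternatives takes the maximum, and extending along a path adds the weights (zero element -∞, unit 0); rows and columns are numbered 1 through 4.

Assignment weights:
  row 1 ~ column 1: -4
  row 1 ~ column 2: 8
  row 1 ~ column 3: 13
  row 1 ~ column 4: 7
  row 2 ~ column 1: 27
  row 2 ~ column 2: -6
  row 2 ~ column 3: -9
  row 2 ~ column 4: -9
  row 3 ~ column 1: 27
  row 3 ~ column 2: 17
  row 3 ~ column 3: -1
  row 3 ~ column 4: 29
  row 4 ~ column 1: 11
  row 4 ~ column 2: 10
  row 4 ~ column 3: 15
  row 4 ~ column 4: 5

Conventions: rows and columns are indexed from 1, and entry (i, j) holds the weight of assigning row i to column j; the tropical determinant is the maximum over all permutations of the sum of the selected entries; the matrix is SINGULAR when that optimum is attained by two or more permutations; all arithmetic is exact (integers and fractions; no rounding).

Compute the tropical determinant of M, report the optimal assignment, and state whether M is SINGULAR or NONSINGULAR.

σ = (1, 2, 3, 4): (-4) + (-6) + (-1) + 5 = -6
σ = (1, 2, 4, 3): (-4) + (-6) + 29 + 15 = 34
σ = (1, 3, 2, 4): (-4) + (-9) + 17 + 5 = 9
σ = (1, 3, 4, 2): (-4) + (-9) + 29 + 10 = 26
σ = (1, 4, 2, 3): (-4) + (-9) + 17 + 15 = 19
σ = (1, 4, 3, 2): (-4) + (-9) + (-1) + 10 = -4
σ = (2, 1, 3, 4): 8 + 27 + (-1) + 5 = 39
σ = (2, 1, 4, 3): 8 + 27 + 29 + 15 = 79
σ = (2, 3, 1, 4): 8 + (-9) + 27 + 5 = 31
σ = (2, 3, 4, 1): 8 + (-9) + 29 + 11 = 39
σ = (2, 4, 1, 3): 8 + (-9) + 27 + 15 = 41
σ = (2, 4, 3, 1): 8 + (-9) + (-1) + 11 = 9
σ = (3, 1, 2, 4): 13 + 27 + 17 + 5 = 62
σ = (3, 1, 4, 2): 13 + 27 + 29 + 10 = 79
σ = (3, 2, 1, 4): 13 + (-6) + 27 + 5 = 39
σ = (3, 2, 4, 1): 13 + (-6) + 29 + 11 = 47
σ = (3, 4, 1, 2): 13 + (-9) + 27 + 10 = 41
σ = (3, 4, 2, 1): 13 + (-9) + 17 + 11 = 32
σ = (4, 1, 2, 3): 7 + 27 + 17 + 15 = 66
σ = (4, 1, 3, 2): 7 + 27 + (-1) + 10 = 43
σ = (4, 2, 1, 3): 7 + (-6) + 27 + 15 = 43
σ = (4, 2, 3, 1): 7 + (-6) + (-1) + 11 = 11
σ = (4, 3, 1, 2): 7 + (-9) + 27 + 10 = 35
σ = (4, 3, 2, 1): 7 + (-9) + 17 + 11 = 26
Optimal value attained by: σ = (2, 1, 4, 3).
Answer: det⊕(M) = 79; verdict: SINGULAR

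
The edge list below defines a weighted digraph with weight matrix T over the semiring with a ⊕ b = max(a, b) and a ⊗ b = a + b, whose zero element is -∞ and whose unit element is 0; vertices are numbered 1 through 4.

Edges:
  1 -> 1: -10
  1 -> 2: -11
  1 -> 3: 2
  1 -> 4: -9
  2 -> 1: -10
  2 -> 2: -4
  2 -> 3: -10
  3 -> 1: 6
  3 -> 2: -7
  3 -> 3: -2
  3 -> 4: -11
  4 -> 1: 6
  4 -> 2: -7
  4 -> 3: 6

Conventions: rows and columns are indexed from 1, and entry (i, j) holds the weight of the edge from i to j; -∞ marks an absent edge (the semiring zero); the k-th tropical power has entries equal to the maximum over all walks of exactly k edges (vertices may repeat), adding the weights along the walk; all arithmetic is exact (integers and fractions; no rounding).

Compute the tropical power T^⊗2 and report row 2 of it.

T^⊗2:
  [8, -5, 0, -9]
  [-4, -8, -8, -19]
  [4, -5, 8, -3]
  [12, -1, 8, -3]
Answer: row 2 of T^⊗2 = [-4, -8, -8, -19]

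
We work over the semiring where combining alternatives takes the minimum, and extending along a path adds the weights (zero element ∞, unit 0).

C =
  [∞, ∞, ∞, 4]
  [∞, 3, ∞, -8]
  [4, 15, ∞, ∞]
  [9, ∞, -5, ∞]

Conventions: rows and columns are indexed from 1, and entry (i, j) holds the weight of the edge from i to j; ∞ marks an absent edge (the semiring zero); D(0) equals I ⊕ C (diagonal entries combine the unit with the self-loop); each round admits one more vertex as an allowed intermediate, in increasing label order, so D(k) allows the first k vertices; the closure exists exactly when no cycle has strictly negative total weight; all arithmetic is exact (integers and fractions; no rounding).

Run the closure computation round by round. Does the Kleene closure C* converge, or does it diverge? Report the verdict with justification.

D(0):
  [0, ∞, ∞, 4]
  [∞, 0, ∞, -8]
  [4, 15, 0, ∞]
  [9, ∞, -5, 0]
D(1):
  [0, ∞, ∞, 4]
  [∞, 0, ∞, -8]
  [4, 15, 0, 8]
  [9, ∞, -5, 0]
D(2):
  [0, ∞, ∞, 4]
  [∞, 0, ∞, -8]
  [4, 15, 0, 7]
  [9, ∞, -5, 0]
D(3):
  [0, ∞, ∞, 4]
  [∞, 0, ∞, -8]
  [4, 15, 0, 7]
  [-1, 10, -5, 0]
D(4):
  [0, 14, -1, 4]
  [-9, 0, -13, -8]
  [4, 15, 0, 7]
  [-1, 10, -5, 0]
Key observation: every diagonal entry stays at the unit through all rounds, so no improving cycle exists.
Answer: CONVERGES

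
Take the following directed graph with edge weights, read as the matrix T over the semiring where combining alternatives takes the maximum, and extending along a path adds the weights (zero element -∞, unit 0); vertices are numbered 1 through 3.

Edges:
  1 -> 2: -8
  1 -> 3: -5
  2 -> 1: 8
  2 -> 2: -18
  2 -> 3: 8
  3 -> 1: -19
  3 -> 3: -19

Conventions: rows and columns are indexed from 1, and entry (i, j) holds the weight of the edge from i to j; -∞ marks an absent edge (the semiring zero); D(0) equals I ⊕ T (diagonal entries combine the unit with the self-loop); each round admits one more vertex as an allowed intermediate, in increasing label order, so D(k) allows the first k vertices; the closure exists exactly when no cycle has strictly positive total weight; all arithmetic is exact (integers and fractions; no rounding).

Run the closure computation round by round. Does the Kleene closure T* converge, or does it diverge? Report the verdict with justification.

D(0):
  [0, -8, -5]
  [8, 0, 8]
  [-19, -∞, 0]
D(1):
  [0, -8, -5]
  [8, 0, 8]
  [-19, -27, 0]
D(2):
  [0, -8, 0]
  [8, 0, 8]
  [-19, -27, 0]
D(3):
  [0, -8, 0]
  [8, 0, 8]
  [-19, -27, 0]
Key observation: every diagonal entry stays at the unit through all rounds, so no improving cycle exists.
Answer: CONVERGES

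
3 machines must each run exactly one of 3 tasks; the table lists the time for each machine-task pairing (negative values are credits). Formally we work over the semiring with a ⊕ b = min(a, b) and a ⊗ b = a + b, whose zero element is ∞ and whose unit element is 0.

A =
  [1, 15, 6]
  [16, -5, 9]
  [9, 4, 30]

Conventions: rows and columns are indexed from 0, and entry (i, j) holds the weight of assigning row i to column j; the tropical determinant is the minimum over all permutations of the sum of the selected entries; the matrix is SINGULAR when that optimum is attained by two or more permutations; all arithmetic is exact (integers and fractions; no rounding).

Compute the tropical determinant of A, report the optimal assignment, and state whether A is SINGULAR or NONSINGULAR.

σ = (0, 1, 2): 1 + (-5) + 30 = 26
σ = (0, 2, 1): 1 + 9 + 4 = 14
σ = (1, 0, 2): 15 + 16 + 30 = 61
σ = (1, 2, 0): 15 + 9 + 9 = 33
σ = (2, 0, 1): 6 + 16 + 4 = 26
σ = (2, 1, 0): 6 + (-5) + 9 = 10
Optimal value attained by: σ = (2, 1, 0).
Answer: det⊕(A) = 10; verdict: NONSINGULAR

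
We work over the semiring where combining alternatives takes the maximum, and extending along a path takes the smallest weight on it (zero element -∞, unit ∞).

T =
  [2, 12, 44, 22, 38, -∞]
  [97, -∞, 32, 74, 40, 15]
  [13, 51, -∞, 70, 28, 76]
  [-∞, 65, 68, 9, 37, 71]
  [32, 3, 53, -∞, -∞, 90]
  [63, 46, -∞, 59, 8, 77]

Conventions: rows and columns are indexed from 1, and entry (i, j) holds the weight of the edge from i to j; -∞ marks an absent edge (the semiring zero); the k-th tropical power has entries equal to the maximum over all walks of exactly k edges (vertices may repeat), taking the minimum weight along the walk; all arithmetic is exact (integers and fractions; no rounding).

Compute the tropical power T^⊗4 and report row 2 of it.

T^⊗2:
  [32, 44, 38, 44, 28, 44]
  [32, 65, 68, 32, 38, 71]
  [63, 65, 68, 59, 40, 76]
  [65, 51, 37, 68, 40, 71]
  [63, 51, 32, 59, 32, 77]
  [63, 59, 59, 59, 40, 77]
T^⊗3:
  [44, 44, 44, 44, 40, 44]
  [65, 51, 38, 68, 40, 71]
  [65, 59, 59, 68, 40, 76]
  [63, 65, 68, 59, 40, 71]
  [63, 59, 59, 59, 40, 77]
  [63, 59, 59, 59, 40, 77]
T^⊗4:
  [44, 44, 44, 44, 40, 44]
  [63, 65, 68, 59, 40, 71]
  [63, 65, 68, 59, 40, 76]
  [65, 59, 59, 68, 40, 71]
  [63, 59, 59, 59, 40, 77]
  [63, 59, 59, 59, 40, 77]
Answer: row 2 of T^⊗4 = [63, 65, 68, 59, 40, 71]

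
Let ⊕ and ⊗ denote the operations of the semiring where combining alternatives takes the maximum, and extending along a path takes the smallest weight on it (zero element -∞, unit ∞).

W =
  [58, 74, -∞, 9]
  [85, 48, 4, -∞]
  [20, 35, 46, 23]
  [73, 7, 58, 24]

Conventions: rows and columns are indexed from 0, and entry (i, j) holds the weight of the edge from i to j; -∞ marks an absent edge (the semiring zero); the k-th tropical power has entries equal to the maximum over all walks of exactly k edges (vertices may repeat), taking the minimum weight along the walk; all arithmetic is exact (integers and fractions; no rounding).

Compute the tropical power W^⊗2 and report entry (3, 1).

W^⊗2:
  [74, 58, 9, 9]
  [58, 74, 4, 9]
  [35, 35, 46, 23]
  [58, 73, 46, 24]
Key observation: the optimum is the walk 3->0->1, with weight 73 min 74 = 73.
Optimal value attained by: walk 3->0->1.
Answer: (W^⊗2)[3][1] = 73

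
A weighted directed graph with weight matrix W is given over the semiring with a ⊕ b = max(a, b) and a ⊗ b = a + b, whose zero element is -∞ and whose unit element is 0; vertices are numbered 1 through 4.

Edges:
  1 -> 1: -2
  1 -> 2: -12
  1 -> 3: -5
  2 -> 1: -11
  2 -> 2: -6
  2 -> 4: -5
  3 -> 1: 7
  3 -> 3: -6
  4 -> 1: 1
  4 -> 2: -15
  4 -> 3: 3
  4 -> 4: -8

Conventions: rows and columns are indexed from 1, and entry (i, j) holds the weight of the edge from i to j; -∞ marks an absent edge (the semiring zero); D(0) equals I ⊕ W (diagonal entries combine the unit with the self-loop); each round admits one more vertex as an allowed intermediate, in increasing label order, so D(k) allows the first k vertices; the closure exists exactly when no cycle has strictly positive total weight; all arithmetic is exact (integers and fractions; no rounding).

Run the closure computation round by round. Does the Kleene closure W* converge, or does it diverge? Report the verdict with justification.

D(0):
  [0, -12, -5, -∞]
  [-11, 0, -∞, -5]
  [7, -∞, 0, -∞]
  [1, -15, 3, 0]
Detection: at round 1, diagonal entry (3, 3) turns strictly positive.
Key observation: the cycle 3->1->3 has total weight 7 + (-5), which is strictly positive.
Answer: DIVERGES — positive cycle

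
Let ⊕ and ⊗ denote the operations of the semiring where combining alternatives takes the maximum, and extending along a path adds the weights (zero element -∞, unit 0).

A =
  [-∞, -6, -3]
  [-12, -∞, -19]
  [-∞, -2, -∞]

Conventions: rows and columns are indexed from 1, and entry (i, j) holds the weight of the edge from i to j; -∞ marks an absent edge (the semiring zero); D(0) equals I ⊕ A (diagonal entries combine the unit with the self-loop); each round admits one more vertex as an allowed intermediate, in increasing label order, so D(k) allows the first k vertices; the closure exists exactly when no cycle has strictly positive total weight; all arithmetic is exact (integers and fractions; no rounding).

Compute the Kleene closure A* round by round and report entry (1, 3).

D(0):
  [0, -6, -3]
  [-12, 0, -19]
  [-∞, -2, 0]
D(1):
  [0, -6, -3]
  [-12, 0, -15]
  [-∞, -2, 0]
D(2):
  [0, -6, -3]
  [-12, 0, -15]
  [-14, -2, 0]
D(3):
  [0, -5, -3]
  [-12, 0, -15]
  [-14, -2, 0]
Answer: A*[1][3] = -3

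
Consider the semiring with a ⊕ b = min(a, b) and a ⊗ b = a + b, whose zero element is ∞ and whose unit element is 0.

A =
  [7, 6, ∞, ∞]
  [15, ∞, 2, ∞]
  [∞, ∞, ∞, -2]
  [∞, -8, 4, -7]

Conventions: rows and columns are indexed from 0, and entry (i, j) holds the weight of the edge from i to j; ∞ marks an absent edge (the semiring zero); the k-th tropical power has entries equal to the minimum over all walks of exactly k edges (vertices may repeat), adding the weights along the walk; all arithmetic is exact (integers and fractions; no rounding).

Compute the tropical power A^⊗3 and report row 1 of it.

A^⊗2:
  [14, 13, 8, ∞]
  [22, 21, ∞, 0]
  [∞, -10, 2, -9]
  [7, -15, -6, -14]
A^⊗3:
  [21, 20, 15, 6]
  [29, -8, 4, -7]
  [5, -17, -8, -16]
  [0, -22, -13, -21]
Answer: row 1 of A^⊗3 = [29, -8, 4, -7]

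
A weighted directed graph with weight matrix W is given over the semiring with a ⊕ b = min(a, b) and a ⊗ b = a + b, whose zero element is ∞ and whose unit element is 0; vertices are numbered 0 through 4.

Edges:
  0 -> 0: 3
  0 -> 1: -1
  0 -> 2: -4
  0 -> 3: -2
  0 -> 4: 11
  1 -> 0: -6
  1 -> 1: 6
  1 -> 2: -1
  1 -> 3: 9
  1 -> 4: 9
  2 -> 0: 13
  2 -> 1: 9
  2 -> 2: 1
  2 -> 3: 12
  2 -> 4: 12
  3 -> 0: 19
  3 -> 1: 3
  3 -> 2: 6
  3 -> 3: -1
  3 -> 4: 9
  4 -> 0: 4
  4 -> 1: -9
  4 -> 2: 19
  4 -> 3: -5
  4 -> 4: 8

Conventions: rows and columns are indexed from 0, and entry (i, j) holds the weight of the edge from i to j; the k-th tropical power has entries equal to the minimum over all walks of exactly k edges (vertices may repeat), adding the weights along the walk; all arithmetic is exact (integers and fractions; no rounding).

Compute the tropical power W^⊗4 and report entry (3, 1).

W^⊗2:
  [-7, 1, -3, -3, 7]
  [-3, -7, -10, -8, 5]
  [3, 3, 2, 7, 13]
  [-3, 0, 2, -2, 8]
  [-15, -3, -10, -6, 0]
W^⊗3:
  [-5, -8, -11, -9, 4]
  [-13, -5, -9, -9, 1]
  [-3, 2, -1, 1, 12]
  [-6, -4, -7, -5, 7]
  [-12, -16, -19, -17, -4]
W^⊗4:
  [-14, -6, -10, -10, 0]
  [-11, -14, -17, -15, -2]
  [-4, -4, -7, -5, 8]
  [-10, -7, -10, -8, 4]
  [-22, -14, -18, -18, -8]
Key observation: the optimum is the walk 3->4->1->0->1, with weight 9 + (-9) + (-6) + (-1) = -7.
Optimal value attained by: walk 3->4->1->0->1.
Answer: (W^⊗4)[3][1] = -7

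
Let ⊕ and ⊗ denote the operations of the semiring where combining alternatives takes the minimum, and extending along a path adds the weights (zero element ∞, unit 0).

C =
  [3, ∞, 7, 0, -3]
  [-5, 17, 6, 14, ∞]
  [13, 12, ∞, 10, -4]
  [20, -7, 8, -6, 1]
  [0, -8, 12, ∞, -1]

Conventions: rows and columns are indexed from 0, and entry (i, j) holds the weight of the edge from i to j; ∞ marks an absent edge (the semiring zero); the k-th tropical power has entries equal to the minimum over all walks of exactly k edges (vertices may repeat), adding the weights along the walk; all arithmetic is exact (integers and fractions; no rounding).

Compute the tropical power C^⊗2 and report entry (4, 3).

C^⊗2:
  [-3, -11, 8, -6, -4]
  [-2, 7, 2, -5, -8]
  [-4, -12, 8, 4, -5]
  [-12, -13, -1, -12, -5]
  [-13, -9, -2, 0, -3]
Key observation: the optimum is the walk 4->0->3, with weight 0 + 0 = 0.
Optimal value attained by: walk 4->0->3.
Answer: (C^⊗2)[4][3] = 0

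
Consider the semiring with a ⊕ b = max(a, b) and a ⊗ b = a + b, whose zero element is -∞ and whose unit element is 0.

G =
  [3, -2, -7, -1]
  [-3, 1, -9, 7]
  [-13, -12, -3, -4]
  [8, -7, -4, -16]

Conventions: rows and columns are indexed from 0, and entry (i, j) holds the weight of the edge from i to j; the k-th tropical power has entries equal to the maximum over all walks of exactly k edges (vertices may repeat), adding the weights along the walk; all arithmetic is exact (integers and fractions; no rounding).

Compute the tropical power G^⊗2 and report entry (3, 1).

G^⊗2:
  [7, 1, -4, 5]
  [15, 2, 3, 8]
  [4, -11, -6, -5]
  [11, 6, 1, 7]
Key observation: the optimum is the walk 3->0->1, with weight 8 + (-2) = 6.
Optimal value attained by: walk 3->0->1.
Answer: (G^⊗2)[3][1] = 6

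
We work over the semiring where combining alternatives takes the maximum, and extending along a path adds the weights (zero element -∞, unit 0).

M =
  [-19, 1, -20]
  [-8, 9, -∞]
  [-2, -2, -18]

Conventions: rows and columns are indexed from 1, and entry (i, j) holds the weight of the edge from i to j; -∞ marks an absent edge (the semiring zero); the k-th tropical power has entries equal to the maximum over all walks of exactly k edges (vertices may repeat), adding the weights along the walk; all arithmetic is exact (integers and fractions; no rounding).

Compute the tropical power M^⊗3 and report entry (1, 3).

M^⊗2:
  [-7, 10, -38]
  [1, 18, -28]
  [-10, 7, -22]
M^⊗3:
  [2, 19, -27]
  [10, 27, -19]
  [-1, 16, -30]
Key observation: the optimum is the walk 1->2->1->3, with weight 1 + (-8) + (-20) = -27.
Optimal value attained by: walk 1->2->1->3.
Answer: (M^⊗3)[1][3] = -27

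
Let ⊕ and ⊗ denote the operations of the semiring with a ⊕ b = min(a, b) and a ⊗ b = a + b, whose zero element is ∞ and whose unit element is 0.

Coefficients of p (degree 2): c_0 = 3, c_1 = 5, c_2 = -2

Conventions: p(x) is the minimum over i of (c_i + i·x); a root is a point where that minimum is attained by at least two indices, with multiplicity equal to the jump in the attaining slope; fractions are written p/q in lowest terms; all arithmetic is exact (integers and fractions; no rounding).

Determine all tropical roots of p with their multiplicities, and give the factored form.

hull edge (i=0, c=3) to (i=2, c=-2): slope -5/2, span 2
Factored form: p(x) = -2 ⊗ (x ⊕ 5/2) ⊗ (x ⊕ 5/2)
Answer: roots = 5/2 (mult 2)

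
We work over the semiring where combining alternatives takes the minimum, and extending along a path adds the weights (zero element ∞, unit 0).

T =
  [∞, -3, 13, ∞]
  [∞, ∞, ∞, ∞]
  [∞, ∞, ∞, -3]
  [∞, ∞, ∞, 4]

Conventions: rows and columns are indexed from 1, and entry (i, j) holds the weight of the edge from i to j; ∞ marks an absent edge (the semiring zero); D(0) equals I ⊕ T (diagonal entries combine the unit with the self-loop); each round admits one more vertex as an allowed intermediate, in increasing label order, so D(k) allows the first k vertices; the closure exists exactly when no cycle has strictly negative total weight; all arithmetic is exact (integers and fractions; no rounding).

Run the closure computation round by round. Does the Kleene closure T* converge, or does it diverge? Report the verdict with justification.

D(0):
  [0, -3, 13, ∞]
  [∞, 0, ∞, ∞]
  [∞, ∞, 0, -3]
  [∞, ∞, ∞, 0]
D(1):
  [0, -3, 13, ∞]
  [∞, 0, ∞, ∞]
  [∞, ∞, 0, -3]
  [∞, ∞, ∞, 0]
D(2):
  [0, -3, 13, ∞]
  [∞, 0, ∞, ∞]
  [∞, ∞, 0, -3]
  [∞, ∞, ∞, 0]
D(3):
  [0, -3, 13, 10]
  [∞, 0, ∞, ∞]
  [∞, ∞, 0, -3]
  [∞, ∞, ∞, 0]
D(4):
  [0, -3, 13, 10]
  [∞, 0, ∞, ∞]
  [∞, ∞, 0, -3]
  [∞, ∞, ∞, 0]
Key observation: every diagonal entry stays at the unit through all rounds, so no improving cycle exists.
Answer: CONVERGES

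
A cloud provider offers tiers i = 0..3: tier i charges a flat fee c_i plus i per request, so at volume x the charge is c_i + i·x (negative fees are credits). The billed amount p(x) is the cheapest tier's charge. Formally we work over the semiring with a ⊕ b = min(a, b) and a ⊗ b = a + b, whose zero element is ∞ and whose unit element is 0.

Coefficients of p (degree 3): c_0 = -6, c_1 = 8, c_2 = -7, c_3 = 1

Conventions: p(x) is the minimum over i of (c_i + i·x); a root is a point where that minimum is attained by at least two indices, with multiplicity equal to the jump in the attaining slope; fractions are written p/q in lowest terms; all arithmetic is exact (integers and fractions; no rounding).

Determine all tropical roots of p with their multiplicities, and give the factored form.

hull edge (i=0, c=-6) to (i=2, c=-7): slope -1/2, span 2
hull edge (i=2, c=-7) to (i=3, c=1): slope 8, span 1
Factored form: p(x) = 1 ⊗ (x ⊕ (-8)) ⊗ (x ⊕ 1/2) ⊗ (x ⊕ 1/2)
Answer: roots = -8 (mult 1), 1/2 (mult 2)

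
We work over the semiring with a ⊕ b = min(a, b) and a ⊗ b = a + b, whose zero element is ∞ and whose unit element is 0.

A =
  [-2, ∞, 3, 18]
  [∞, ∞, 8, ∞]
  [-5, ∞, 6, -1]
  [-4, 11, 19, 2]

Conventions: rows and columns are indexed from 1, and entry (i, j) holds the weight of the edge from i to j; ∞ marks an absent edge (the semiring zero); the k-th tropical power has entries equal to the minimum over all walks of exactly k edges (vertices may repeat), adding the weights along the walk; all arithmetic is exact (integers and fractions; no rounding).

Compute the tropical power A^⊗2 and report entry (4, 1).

A^⊗2:
  [-4, 29, 1, 2]
  [3, ∞, 14, 7]
  [-7, 10, -2, 1]
  [-6, 13, -1, 4]
Key observation: the optimum is the walk 4->1->1, with weight (-4) + (-2) = -6.
Optimal value attained by: walk 4->1->1.
Answer: (A^⊗2)[4][1] = -6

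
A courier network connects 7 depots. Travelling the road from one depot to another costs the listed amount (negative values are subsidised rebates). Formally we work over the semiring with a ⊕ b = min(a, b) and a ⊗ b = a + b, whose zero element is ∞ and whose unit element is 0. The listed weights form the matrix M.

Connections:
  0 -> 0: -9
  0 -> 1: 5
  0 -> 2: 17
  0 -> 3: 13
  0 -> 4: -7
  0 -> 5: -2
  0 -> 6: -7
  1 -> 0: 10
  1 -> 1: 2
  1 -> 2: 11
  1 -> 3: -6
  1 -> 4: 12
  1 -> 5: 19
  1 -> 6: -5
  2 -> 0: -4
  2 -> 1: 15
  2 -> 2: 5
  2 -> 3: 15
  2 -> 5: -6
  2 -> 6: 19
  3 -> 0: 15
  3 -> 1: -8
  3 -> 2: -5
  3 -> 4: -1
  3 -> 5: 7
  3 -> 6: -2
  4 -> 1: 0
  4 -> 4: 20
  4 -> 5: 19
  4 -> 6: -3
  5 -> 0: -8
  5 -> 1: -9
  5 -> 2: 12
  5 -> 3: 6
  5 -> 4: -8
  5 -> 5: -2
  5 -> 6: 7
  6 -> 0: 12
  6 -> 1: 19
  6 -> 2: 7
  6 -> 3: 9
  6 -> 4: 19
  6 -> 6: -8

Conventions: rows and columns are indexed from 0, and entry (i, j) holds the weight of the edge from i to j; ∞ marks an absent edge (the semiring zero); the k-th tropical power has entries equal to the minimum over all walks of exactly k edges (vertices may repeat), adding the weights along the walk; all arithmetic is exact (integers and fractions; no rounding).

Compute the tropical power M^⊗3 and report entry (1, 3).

M^⊗2:
  [-18, -11, 0, -1, -16, -11, -16]
  [1, -14, -11, -4, -7, 1, -13]
  [-14, -15, 6, 0, -14, -8, -11]
  [-9, -6, 0, -14, -1, -11, -13]
  [9, 2, 4, -6, 11, 17, -11]
  [-17, -11, 1, -15, -15, -10, -15]
  [3, 1, -1, 1, 5, 1, -16]
M^⊗3:
  [-27, -20, -9, -17, -25, -20, -25]
  [-15, -12, -9, -20, -7, -17, -21]
  [-23, -17, -5, -21, -21, -16, -21]
  [-19, -22, -19, -12, -19, -13, -21]
  [0, -14, -11, -4, -7, -2, -19]
  [-26, -23, -20, -17, -24, -19, -24]
  [-7, -8, -9, -7, -7, -7, -24]
Key observation: the optimum is the walk 1->3->1->3, with weight (-6) + (-8) + (-6) = -20.
Optimal value attained by: walk 1->3->1->3.
Answer: (M^⊗3)[1][3] = -20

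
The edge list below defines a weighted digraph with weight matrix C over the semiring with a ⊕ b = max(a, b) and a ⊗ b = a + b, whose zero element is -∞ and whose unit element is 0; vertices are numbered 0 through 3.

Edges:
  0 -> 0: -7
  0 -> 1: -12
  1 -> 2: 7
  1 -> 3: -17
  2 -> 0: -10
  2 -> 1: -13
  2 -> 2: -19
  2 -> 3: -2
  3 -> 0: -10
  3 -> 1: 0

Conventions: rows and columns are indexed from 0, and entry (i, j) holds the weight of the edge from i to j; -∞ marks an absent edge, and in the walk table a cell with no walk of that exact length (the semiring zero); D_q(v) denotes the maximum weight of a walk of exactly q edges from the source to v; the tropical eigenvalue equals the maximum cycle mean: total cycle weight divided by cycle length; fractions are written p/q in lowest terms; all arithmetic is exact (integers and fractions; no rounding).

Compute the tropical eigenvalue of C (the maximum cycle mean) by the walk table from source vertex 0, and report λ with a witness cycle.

q=0: [0, -∞, -∞, -∞]
q=1: [-7, -12, -∞, -∞]
q=2: [-14, -19, -5, -29]
q=3: [-15, -18, -12, -7]
q=4: [-17, -7, -11, -14]
Optimal cycle mean attained by: cycle 1->2->3->1, total 7 + (-2) + 0, length 3.
Answer: λ = 5/3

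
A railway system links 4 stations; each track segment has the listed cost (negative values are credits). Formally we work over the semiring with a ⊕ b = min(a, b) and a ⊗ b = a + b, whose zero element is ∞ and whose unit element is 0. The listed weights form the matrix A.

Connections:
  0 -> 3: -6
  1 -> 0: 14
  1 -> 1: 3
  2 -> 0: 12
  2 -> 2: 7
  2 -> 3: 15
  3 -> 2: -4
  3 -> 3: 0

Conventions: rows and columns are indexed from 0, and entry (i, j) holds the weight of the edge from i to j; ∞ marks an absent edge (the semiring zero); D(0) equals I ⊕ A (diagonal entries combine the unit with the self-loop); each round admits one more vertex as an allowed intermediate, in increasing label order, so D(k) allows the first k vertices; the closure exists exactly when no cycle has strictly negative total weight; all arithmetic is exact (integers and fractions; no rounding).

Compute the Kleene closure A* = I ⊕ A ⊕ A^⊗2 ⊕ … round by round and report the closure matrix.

D(0):
  [0, ∞, ∞, -6]
  [14, 0, ∞, ∞]
  [12, ∞, 0, 15]
  [∞, ∞, -4, 0]
D(1):
  [0, ∞, ∞, -6]
  [14, 0, ∞, 8]
  [12, ∞, 0, 6]
  [∞, ∞, -4, 0]
D(2):
  [0, ∞, ∞, -6]
  [14, 0, ∞, 8]
  [12, ∞, 0, 6]
  [∞, ∞, -4, 0]
D(3):
  [0, ∞, ∞, -6]
  [14, 0, ∞, 8]
  [12, ∞, 0, 6]
  [8, ∞, -4, 0]
D(4):
  [0, ∞, -10, -6]
  [14, 0, 4, 8]
  [12, ∞, 0, 6]
  [8, ∞, -4, 0]
Answer: A* = [[0, ∞, -10, -6], [14, 0, 4, 8], [12, ∞, 0, 6], [8, ∞, -4, 0]]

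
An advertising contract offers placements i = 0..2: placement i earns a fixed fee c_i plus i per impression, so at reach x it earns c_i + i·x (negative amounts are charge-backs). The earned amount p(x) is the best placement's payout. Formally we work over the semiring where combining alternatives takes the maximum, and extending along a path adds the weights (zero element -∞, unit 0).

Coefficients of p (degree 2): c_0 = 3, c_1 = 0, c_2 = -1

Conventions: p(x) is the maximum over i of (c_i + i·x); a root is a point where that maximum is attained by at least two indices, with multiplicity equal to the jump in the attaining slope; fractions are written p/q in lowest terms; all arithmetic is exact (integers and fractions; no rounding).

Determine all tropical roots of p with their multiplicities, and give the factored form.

hull edge (i=0, c=3) to (i=2, c=-1): slope -2, span 2
Factored form: p(x) = -1 ⊗ (x ⊕ 2) ⊗ (x ⊕ 2)
Answer: roots = 2 (mult 2)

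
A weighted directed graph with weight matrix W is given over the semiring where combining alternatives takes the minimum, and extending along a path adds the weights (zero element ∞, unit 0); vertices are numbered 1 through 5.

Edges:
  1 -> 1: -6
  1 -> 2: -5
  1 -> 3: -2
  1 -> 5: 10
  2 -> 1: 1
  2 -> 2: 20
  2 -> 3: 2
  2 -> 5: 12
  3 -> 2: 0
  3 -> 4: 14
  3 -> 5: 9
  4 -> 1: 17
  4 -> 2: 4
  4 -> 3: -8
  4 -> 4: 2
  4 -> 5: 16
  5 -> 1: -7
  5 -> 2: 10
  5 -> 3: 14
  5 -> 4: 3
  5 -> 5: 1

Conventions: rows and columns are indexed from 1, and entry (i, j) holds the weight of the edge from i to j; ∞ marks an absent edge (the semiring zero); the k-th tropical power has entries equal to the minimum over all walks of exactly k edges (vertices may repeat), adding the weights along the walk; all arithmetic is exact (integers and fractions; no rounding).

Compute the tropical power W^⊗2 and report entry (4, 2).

W^⊗2:
  [-12, -11, -8, 12, 4]
  [-5, -4, -1, 15, 11]
  [1, 18, 2, 12, 10]
  [5, -8, -6, 4, 1]
  [-13, -12, -9, 4, 2]
Key observation: the optimum is the walk 4->3->2, with weight (-8) + 0 = -8.
Optimal value attained by: walk 4->3->2.
Answer: (W^⊗2)[4][2] = -8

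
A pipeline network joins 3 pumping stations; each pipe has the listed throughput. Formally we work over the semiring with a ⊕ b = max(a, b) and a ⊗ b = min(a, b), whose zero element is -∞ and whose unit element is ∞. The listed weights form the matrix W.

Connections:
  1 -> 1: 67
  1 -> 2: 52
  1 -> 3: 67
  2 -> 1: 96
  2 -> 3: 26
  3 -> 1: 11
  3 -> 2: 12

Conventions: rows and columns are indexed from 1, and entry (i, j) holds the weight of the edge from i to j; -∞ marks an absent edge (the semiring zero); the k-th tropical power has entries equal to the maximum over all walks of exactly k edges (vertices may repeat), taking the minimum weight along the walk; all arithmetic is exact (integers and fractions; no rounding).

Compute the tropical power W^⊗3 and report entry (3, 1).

W^⊗2:
  [67, 52, 67]
  [67, 52, 67]
  [12, 11, 12]
W^⊗3:
  [67, 52, 67]
  [67, 52, 67]
  [12, 12, 12]
Key observation: the optimum is the walk 3->2->1->1, with weight 12 min 96 min 67 = 12.
Optimal value attained by: walk 3->2->1->1.
Answer: (W^⊗3)[3][1] = 12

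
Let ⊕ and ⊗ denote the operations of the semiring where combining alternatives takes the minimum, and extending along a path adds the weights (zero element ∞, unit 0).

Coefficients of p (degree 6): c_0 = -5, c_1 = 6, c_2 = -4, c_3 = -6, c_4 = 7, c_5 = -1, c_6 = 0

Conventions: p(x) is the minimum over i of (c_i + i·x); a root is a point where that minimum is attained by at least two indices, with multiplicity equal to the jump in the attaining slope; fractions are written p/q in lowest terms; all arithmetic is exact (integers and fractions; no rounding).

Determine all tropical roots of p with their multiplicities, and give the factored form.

hull edge (i=0, c=-5) to (i=3, c=-6): slope -1/3, span 3
hull edge (i=3, c=-6) to (i=6, c=0): slope 2, span 3
Factored form: p(x) = 0 ⊗ (x ⊕ (-2)) ⊗ (x ⊕ (-2)) ⊗ (x ⊕ (-2)) ⊗ (x ⊕ 1/3) ⊗ (x ⊕ 1/3) ⊗ (x ⊕ 1/3)
Answer: roots = -2 (mult 3), 1/3 (mult 3)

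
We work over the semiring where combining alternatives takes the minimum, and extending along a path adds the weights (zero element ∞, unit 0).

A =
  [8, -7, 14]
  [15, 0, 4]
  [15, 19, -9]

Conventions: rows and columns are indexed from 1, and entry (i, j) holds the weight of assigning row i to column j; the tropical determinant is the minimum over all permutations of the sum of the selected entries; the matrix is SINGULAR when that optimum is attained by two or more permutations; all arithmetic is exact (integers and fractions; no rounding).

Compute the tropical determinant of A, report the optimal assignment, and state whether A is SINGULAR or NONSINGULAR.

σ = (1, 2, 3): 8 + 0 + (-9) = -1
σ = (1, 3, 2): 8 + 4 + 19 = 31
σ = (2, 1, 3): (-7) + 15 + (-9) = -1
σ = (2, 3, 1): (-7) + 4 + 15 = 12
σ = (3, 1, 2): 14 + 15 + 19 = 48
σ = (3, 2, 1): 14 + 0 + 15 = 29
Optimal value attained by: σ = (1, 2, 3).
Answer: det⊕(A) = -1; verdict: SINGULAR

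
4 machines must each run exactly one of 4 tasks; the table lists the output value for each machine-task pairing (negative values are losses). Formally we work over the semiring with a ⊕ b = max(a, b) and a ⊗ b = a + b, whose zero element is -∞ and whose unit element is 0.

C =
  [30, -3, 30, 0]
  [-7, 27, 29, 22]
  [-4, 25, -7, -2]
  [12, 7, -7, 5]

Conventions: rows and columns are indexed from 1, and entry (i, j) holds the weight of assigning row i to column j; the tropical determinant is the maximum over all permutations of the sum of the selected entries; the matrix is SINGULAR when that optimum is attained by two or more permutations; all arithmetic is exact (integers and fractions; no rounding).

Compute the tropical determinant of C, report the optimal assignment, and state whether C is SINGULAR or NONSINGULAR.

σ = (1, 2, 3, 4): 30 + 27 + (-7) + 5 = 55
σ = (1, 2, 4, 3): 30 + 27 + (-2) + (-7) = 48
σ = (1, 3, 2, 4): 30 + 29 + 25 + 5 = 89
σ = (1, 3, 4, 2): 30 + 29 + (-2) + 7 = 64
σ = (1, 4, 2, 3): 30 + 22 + 25 + (-7) = 70
σ = (1, 4, 3, 2): 30 + 22 + (-7) + 7 = 52
σ = (2, 1, 3, 4): (-3) + (-7) + (-7) + 5 = -12
σ = (2, 1, 4, 3): (-3) + (-7) + (-2) + (-7) = -19
σ = (2, 3, 1, 4): (-3) + 29 + (-4) + 5 = 27
σ = (2, 3, 4, 1): (-3) + 29 + (-2) + 12 = 36
σ = (2, 4, 1, 3): (-3) + 22 + (-4) + (-7) = 8
σ = (2, 4, 3, 1): (-3) + 22 + (-7) + 12 = 24
σ = (3, 1, 2, 4): 30 + (-7) + 25 + 5 = 53
σ = (3, 1, 4, 2): 30 + (-7) + (-2) + 7 = 28
σ = (3, 2, 1, 4): 30 + 27 + (-4) + 5 = 58
σ = (3, 2, 4, 1): 30 + 27 + (-2) + 12 = 67
σ = (3, 4, 1, 2): 30 + 22 + (-4) + 7 = 55
σ = (3, 4, 2, 1): 30 + 22 + 25 + 12 = 89
σ = (4, 1, 2, 3): 0 + (-7) + 25 + (-7) = 11
σ = (4, 1, 3, 2): 0 + (-7) + (-7) + 7 = -7
σ = (4, 2, 1, 3): 0 + 27 + (-4) + (-7) = 16
σ = (4, 2, 3, 1): 0 + 27 + (-7) + 12 = 32
σ = (4, 3, 1, 2): 0 + 29 + (-4) + 7 = 32
σ = (4, 3, 2, 1): 0 + 29 + 25 + 12 = 66
Optimal value attained by: σ = (1, 3, 2, 4).
Answer: det⊕(C) = 89; verdict: SINGULAR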